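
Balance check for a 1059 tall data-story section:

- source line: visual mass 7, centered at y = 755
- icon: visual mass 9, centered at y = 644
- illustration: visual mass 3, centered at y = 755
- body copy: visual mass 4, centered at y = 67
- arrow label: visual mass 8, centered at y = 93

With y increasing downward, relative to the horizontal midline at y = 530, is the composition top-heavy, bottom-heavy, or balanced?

Total weight = 7 + 9 + 3 + 4 + 8 = 31.
y-moment: 7·755 + 9·644 + 3·755 + 4·67 + 8·93 = 14358; centroid 14358/31 ≈ 463.16.
463.2 vs midline 530 → top-heavy.

top-heavy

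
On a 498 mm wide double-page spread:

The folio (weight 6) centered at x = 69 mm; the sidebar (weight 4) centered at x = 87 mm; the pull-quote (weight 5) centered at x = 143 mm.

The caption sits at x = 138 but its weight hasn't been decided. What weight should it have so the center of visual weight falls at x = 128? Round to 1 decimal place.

w ≈ 44.3

Existing Σw = 15 (6 + 4 + 5); existing moment 6·69 + 4·87 + 5·143 = 1477.
Balance at x = 128 requires (1477 + w·138) / (15 + w) = 128.
Solving: w = (128·15 − 1477) / (138 − 128) = 443 / 10 ≈ 44.30.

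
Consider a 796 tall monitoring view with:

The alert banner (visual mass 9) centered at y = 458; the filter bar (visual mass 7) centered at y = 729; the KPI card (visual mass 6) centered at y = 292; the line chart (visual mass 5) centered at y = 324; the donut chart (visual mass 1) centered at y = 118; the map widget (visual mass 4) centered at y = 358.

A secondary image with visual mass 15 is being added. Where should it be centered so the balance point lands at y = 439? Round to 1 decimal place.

With the secondary image, Σw becomes 9 + 7 + 6 + 5 + 1 + 4 + 15 = 47.
y: need Σw·y = 47·439 = 20633. Existing = 9·458 + 7·729 + 6·292 + 5·324 + 1·118 + 4·358 = 14147. Remainder 6486 / 15 ≈ 432.40.

y ≈ 432.4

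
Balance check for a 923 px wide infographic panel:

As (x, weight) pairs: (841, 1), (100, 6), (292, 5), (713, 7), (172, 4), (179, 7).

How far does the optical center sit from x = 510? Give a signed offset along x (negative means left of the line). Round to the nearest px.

≈ -182 px

Total weight = 1 + 6 + 5 + 7 + 4 + 7 = 30.
x: moment 9833 / weight 30 ≈ 327.77
Offset from x = 510: 327.77 − 510 ≈ -182.23.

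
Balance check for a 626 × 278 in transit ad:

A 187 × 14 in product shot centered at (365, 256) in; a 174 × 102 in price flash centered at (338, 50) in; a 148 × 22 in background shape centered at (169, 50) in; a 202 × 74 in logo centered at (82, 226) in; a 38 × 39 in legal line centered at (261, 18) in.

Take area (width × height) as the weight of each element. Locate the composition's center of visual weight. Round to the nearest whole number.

Taking area as weight: product shot 187·14 = 2618, price flash 174·102 = 17748, background shape 148·22 = 3256, logo 202·74 = 14948, legal line 38·39 = 1482. Sum 40052.
x: (2618·365 + 17748·338 + 3256·169 + 14948·82 + 1482·261) / 40052 = 9117196 / 40052 ≈ 227.63
y: (2618·256 + 17748·50 + 3256·50 + 14948·226 + 1482·18) / 40052 = 5125332 / 40052 ≈ 127.97

(228, 128)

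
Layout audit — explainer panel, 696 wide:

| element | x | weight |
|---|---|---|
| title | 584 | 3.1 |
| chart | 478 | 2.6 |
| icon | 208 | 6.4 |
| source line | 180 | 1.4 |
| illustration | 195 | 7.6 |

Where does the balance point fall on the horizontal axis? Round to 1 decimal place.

Σw = 3.1 + 2.6 + 6.4 + 1.4 + 7.6 = 21.1.
x-moment: 3.1·584 + 2.6·478 + 6.4·208 + 1.4·180 + 7.6·195 = 6118.4; centroid 6118.4/21.1 ≈ 289.97.

x ≈ 290.0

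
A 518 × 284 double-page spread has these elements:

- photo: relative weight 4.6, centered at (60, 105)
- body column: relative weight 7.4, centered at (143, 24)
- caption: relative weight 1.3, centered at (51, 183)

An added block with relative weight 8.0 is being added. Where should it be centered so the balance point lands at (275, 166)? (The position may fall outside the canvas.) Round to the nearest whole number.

(557, 330)

New total weight: (4.6 + 7.4 + 1.3) + 8.0 = 21.3.
Along x: (1400.5 + 8.0·x) / 21.3 = 275 (existing moment 4.6·60 + 7.4·143 + 1.3·51 = 1400.5) ⇒ x = (5857.5 − 1400.5) / 8.0 ≈ 557.12.
Along y: (898.5 + 8.0·y) / 21.3 = 166 (existing moment 4.6·105 + 7.4·24 + 1.3·183 = 898.5) ⇒ y = (3535.8 − 898.5) / 8.0 ≈ 329.66.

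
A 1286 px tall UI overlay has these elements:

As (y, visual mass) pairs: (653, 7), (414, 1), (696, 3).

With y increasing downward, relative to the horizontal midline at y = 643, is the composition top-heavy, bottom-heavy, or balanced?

Total weight = 7 + 1 + 3 = 11.
y-moment: 7·653 + 1·414 + 3·696 = 7073; centroid 7073/11 ≈ 643.00.
643.00 = 643 exactly: balanced.

balanced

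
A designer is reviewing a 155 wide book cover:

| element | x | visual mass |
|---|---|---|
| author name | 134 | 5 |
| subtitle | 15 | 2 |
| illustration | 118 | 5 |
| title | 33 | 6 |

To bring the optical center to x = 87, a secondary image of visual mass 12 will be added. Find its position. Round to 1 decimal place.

With the secondary image, Σw becomes 5 + 2 + 5 + 6 + 12 = 30.
Along x: (1488 + 12·x) / 30 = 87 (existing moment 5·134 + 2·15 + 5·118 + 6·33 = 1488) ⇒ x = (2610 − 1488) / 12 ≈ 93.50.

x ≈ 93.5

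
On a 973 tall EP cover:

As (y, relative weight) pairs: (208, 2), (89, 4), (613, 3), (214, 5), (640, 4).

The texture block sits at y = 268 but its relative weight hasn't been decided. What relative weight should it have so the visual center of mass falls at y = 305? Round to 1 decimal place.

w ≈ 20.3

Known weights sum to 2 + 4 + 3 + 5 + 4 = 18; their moment is 2·208 + 4·89 + 3·613 + 5·214 + 4·640 = 6241.
Balance at y = 305 requires (6241 + w·268) / (18 + w) = 305.
So w = (305·18 − 6241)/(268 − 305) = -751/-37 ≈ 20.30.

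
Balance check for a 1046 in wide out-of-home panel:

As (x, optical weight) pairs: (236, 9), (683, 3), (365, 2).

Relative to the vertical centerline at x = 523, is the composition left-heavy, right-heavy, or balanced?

Total weight = 9 + 3 + 2 = 14.
x-moment: 9·236 + 3·683 + 2·365 = 4903; centroid 4903/14 ≈ 350.21.
Since 350.2 is left of 523, the composition reads left-heavy.

left-heavy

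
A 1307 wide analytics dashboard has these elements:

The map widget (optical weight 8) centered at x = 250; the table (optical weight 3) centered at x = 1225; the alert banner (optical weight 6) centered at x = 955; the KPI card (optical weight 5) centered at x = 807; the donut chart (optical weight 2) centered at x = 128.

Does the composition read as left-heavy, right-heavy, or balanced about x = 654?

Total weight = 8 + 3 + 6 + 5 + 2 = 24.
x-moment: 8·250 + 3·1225 + 6·955 + 5·807 + 2·128 = 15696; centroid 15696/24 ≈ 654.00.
654.00 = 654 exactly: balanced.

balanced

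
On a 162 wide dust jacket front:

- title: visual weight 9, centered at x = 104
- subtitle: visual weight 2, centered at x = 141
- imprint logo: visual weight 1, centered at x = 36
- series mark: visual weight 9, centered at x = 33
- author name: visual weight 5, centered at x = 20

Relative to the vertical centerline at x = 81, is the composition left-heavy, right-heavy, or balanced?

left-heavy

Σw = 9 + 2 + 1 + 9 + 5 = 26.
x: (9·104 + 2·141 + 1·36 + 9·33 + 5·20) / 26 = 1651 / 26 ≈ 63.50
63.5 vs midline 81 → left-heavy.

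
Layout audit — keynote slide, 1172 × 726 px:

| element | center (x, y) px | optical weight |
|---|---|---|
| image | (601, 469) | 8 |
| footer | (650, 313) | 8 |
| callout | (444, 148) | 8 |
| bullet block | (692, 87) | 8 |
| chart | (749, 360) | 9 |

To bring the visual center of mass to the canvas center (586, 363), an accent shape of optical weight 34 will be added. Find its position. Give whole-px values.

(533, 466)

New total weight: (8 + 8 + 8 + 8 + 9) + 34 = 75.
x: need Σw·x = 75·586 = 43950. Existing = 8·601 + 8·650 + 8·444 + 8·692 + 9·749 = 25837. Remainder 18113 / 34 ≈ 532.74.
y: need Σw·y = 75·363 = 27225. Existing = 8·469 + 8·313 + 8·148 + 8·87 + 9·360 = 11376. Remainder 15849 / 34 ≈ 466.15.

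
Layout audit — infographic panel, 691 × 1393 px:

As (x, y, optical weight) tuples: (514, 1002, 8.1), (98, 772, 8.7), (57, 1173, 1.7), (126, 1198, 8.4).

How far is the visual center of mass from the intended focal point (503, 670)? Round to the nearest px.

Weights sum to 8.1 + 8.7 + 1.7 + 8.4 = 26.9.
Σw·x = 8.1·514 + 8.7·98 + 1.7·57 + 8.4·126 = 6171.3, so x̄ = 6171.3/26.9 ≈ 229.42.
Σw·y = 8.1·1002 + 8.7·772 + 1.7·1173 + 8.4·1198 = 26889.9, so ȳ = 26889.9/26.9 ≈ 999.62.
Offset from (503, 670): Δx ≈ -273.58, Δy ≈ 329.62; distance = √(Δx² + Δy²) ≈ 428.37.

≈ 428 px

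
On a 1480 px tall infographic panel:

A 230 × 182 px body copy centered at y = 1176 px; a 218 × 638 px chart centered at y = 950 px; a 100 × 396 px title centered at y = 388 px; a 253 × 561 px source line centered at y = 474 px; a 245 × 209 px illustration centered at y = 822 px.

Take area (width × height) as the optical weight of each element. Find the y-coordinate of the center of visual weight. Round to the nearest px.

y ≈ 740

Areas → weights: body copy 230·182 = 41860, chart 218·638 = 139084, title 100·396 = 39600, source line 253·561 = 141933, illustration 245·209 = 51205; Σw = 413682.
y-moment: 41860·1176 + 139084·950 + 39600·388 + 141933·474 + 51205·822 = 306088712; centroid 306088712/413682 ≈ 739.91.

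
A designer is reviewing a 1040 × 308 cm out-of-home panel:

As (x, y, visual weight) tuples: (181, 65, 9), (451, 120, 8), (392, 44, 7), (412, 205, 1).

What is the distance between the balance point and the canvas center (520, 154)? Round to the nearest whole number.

Total weight = 9 + 8 + 7 + 1 = 25.
x: (9·181 + 8·451 + 7·392 + 1·412) / 25 = 8393 / 25 ≈ 335.72
y: (9·65 + 8·120 + 7·44 + 1·205) / 25 = 2058 / 25 ≈ 82.32
From (520, 154): dx = -184.28, dy = -71.68, so the distance is √(dx²+dy²) ≈ 197.73.

≈ 198 cm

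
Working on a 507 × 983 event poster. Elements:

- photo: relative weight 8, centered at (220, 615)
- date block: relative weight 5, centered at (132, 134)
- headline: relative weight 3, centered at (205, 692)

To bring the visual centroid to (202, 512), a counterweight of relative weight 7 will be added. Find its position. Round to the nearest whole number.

(230, 587)

With the counterweight, Σw becomes 8 + 5 + 3 + 7 = 23.
x: target moment 23×202 = 4646; current 8·220 + 5·132 + 3·205 = 3035; the counterweight supplies 1611, so x = 1611/7 ≈ 230.14.
y: target moment 23×512 = 11776; current 8·615 + 5·134 + 3·692 = 7666; the counterweight supplies 4110, so y = 4110/7 ≈ 587.14.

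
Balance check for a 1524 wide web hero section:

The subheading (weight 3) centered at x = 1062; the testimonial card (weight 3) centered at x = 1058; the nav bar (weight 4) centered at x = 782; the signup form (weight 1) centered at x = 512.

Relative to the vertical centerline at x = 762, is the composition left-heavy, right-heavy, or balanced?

right-heavy

Weights sum to 3 + 3 + 4 + 1 = 11.
x-moment: 3·1062 + 3·1058 + 4·782 + 1·512 = 10000; centroid 10000/11 ≈ 909.09.
Since 909.1 is right of 762, the composition reads right-heavy.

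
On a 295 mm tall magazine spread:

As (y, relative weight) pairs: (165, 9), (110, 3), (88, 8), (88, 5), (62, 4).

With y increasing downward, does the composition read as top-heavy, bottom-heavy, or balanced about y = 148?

Total weight = 9 + 3 + 8 + 5 + 4 = 29.
Σw·y = 9·165 + 3·110 + 8·88 + 5·88 + 4·62 = 3207, so ȳ = 3207/29 ≈ 110.59.
110.6 lies above (smaller y than) the midline 148, so the layout is top-heavy.

top-heavy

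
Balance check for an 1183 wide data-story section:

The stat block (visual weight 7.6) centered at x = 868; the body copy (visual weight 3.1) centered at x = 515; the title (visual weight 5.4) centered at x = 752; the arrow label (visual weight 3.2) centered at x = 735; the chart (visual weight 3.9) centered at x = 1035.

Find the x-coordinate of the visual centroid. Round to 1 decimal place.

x ≈ 803.6

Σw = 7.6 + 3.1 + 5.4 + 3.2 + 3.9 = 23.2.
x: (7.6·868 + 3.1·515 + 5.4·752 + 3.2·735 + 3.9·1035) / 23.2 = 18642.6 / 23.2 ≈ 803.56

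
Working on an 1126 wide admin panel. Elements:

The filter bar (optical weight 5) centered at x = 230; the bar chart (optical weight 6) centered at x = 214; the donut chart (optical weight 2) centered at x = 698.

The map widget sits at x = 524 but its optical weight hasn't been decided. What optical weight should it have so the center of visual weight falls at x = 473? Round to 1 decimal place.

Existing Σw = 13 (5 + 6 + 2); existing moment 5·230 + 6·214 + 2·698 = 3830.
For the centroid to hit 473: (3830 + w·524) / (13 + w) = 473.
Solving: w = (473·13 − 3830) / (524 − 473) = 2319 / 51 ≈ 45.47.

w ≈ 45.5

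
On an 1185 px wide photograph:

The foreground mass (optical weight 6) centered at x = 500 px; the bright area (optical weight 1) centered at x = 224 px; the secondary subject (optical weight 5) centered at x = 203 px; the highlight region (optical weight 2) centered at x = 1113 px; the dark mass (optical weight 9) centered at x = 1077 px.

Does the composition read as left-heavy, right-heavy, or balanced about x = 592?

right-heavy

Weights sum to 6 + 1 + 5 + 2 + 9 = 23.
x-moment: 6·500 + 1·224 + 5·203 + 2·1113 + 9·1077 = 16158; centroid 16158/23 ≈ 702.52.
702.5 vs midline 592 → right-heavy.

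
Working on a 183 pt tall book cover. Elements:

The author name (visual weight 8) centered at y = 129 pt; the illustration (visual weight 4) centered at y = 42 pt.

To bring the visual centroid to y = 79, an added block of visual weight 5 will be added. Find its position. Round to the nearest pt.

New total weight: (8 + 4) + 5 = 17.
y: need Σw·y = 17·79 = 1343. Existing = 8·129 + 4·42 = 1200. Remainder 143 / 5 ≈ 28.60.

y ≈ 29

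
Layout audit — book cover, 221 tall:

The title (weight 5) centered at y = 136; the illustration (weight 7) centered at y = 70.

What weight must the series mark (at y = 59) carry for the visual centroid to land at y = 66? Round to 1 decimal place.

Existing Σw = 12 (5 + 7); existing moment 5·136 + 7·70 = 1170.
Balance at y = 66 requires (1170 + w·59) / (12 + w) = 66.
So w = (66·12 − 1170)/(59 − 66) = -378/-7 ≈ 54.00.

w ≈ 54.0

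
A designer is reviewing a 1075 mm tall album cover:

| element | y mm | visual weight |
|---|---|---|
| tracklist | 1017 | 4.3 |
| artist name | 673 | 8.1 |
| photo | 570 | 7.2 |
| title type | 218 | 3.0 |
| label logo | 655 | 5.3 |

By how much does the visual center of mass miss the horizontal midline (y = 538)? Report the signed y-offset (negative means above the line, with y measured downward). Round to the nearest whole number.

≈ 109 mm

Total weight = 4.3 + 8.1 + 7.2 + 3.0 + 5.3 = 27.9.
y: (4.3·1017 + 8.1·673 + 7.2·570 + 3.0·218 + 5.3·655) / 27.9 = 18053.9 / 27.9 ≈ 647.09
Against y = 538, that's 647.09 − 538 = 109.09.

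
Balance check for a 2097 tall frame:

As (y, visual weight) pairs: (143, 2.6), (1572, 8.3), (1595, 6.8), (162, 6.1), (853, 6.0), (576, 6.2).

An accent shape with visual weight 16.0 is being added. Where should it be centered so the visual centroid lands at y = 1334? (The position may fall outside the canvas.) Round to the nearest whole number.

New total weight: (2.6 + 8.3 + 6.8 + 6.1 + 6.0 + 6.2) + 16.0 = 52.0.
y: need Σw·y = 52.0·1334 = 69368.0. Existing = 2.6·143 + 8.3·1572 + 6.8·1595 + 6.1·162 + 6.0·853 + 6.2·576 = 33942.8. Remainder 35425.2 / 16.0 ≈ 2214.07.

y ≈ 2214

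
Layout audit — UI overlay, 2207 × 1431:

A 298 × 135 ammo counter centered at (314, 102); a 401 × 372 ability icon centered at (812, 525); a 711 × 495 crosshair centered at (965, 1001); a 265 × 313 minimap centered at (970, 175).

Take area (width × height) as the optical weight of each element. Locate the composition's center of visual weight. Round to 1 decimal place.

Areas → weights: ammo counter 298·135 = 40230, ability icon 401·372 = 149172, crosshair 711·495 = 351945, minimap 265·313 = 82945; Σw = 624292.
Σw·x = 40230·314 + 149172·812 + 351945·965 + 82945·970 = 553843459, so x̄ = 553843459/624292 ≈ 887.15.
Σw·y = 40230·102 + 149172·525 + 351945·1001 + 82945·175 = 449231080, so ȳ = 449231080/624292 ≈ 719.58.

(887.2, 719.6)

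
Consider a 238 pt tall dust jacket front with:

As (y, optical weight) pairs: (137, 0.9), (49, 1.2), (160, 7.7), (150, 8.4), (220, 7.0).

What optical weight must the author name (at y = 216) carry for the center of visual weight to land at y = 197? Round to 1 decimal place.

w ≈ 39.5

Existing Σw = 25.2 (0.9 + 1.2 + 7.7 + 8.4 + 7.0); existing moment 0.9·137 + 1.2·49 + 7.7·160 + 8.4·150 + 7.0·220 = 4214.1.
Balance at y = 197 requires (4214.1 + w·216) / (25.2 + w) = 197.
So w = (197·25.2 − 4214.1)/(216 − 197) = 750.3/19 ≈ 39.49.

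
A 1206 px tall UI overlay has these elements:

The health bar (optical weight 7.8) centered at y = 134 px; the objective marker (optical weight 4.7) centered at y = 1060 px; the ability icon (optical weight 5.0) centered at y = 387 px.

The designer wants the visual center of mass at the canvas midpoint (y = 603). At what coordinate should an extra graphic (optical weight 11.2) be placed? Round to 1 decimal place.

y ≈ 834.3

With the extra graphic, Σw becomes 7.8 + 4.7 + 5.0 + 11.2 = 28.7.
y: target moment 28.7×603 = 17306.1; current 7.8·134 + 4.7·1060 + 5.0·387 = 7962.2; the extra graphic supplies 9343.9, so y = 9343.9/11.2 ≈ 834.28.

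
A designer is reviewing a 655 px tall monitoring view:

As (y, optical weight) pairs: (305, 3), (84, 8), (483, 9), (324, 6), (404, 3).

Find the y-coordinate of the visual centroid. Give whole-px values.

Weights sum to 3 + 8 + 9 + 6 + 3 = 29.
Σw·y = 3·305 + 8·84 + 9·483 + 6·324 + 3·404 = 9090, so ȳ = 9090/29 ≈ 313.45.

y ≈ 313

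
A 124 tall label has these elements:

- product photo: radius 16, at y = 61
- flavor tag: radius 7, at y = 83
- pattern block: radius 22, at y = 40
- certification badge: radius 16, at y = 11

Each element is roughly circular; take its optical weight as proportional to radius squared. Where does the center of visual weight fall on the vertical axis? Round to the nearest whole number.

Weights ∝ r²: product photo 16² = 256, flavor tag 7² = 49, pattern block 22² = 484, certification badge 16² = 256; Σw = 1045.
y: (256·61 + 49·83 + 484·40 + 256·11) / 1045 = 41859 / 1045 ≈ 40.06

y ≈ 40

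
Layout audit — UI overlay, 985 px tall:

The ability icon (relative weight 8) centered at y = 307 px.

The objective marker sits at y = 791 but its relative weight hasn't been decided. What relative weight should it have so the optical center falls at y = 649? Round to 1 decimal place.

w ≈ 19.3

The single fixed element contributes weight 8, moment 8·307 = 2456.
Set Σw·y/Σw = 649: (2456 + 791w) = 649·(8 + w).
Solving: w = (649·8 − 2456) / (791 − 649) = 2736 / 142 ≈ 19.27.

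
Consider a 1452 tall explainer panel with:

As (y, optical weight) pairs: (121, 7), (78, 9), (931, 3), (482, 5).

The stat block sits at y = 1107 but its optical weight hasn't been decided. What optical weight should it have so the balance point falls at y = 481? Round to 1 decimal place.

Existing Σw = 24 (7 + 9 + 3 + 5); existing moment 7·121 + 9·78 + 3·931 + 5·482 = 6752.
Set Σw·y/Σw = 481: (6752 + 1107w) = 481·(24 + w).
Solving: w = (481·24 − 6752) / (1107 − 481) = 4792 / 626 ≈ 7.65.

w ≈ 7.7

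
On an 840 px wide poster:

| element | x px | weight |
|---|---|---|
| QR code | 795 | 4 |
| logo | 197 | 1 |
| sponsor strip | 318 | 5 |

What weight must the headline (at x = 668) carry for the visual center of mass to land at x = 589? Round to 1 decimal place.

Fixed elements: Σw = 4 + 1 + 5 = 10, Σw·x = 4·795 + 1·197 + 5·318 = 4967.
Set Σw·x/Σw = 589: (4967 + 668w) = 589·(10 + w).
Rearranging, w·(668 − 589) = 589·10 − 4967 = 923, so w ≈ 923/79 = 11.68.

w ≈ 11.7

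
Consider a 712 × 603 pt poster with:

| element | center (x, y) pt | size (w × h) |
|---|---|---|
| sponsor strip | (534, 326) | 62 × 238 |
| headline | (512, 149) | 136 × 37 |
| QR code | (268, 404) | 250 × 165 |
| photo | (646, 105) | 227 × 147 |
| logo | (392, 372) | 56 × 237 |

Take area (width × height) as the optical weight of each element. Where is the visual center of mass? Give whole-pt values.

(448, 285)

Areas → weights: sponsor strip 62·238 = 14756, headline 136·37 = 5032, QR code 250·165 = 41250, photo 227·147 = 33369, logo 56·237 = 13272; Σw = 107679.
x-moment: 14756·534 + 5032·512 + 41250·268 + 33369·646 + 13272·392 = 48270086; centroid 48270086/107679 ≈ 448.28.
y-moment: 14756·326 + 5032·149 + 41250·404 + 33369·105 + 13272·372 = 30666153; centroid 30666153/107679 ≈ 284.79.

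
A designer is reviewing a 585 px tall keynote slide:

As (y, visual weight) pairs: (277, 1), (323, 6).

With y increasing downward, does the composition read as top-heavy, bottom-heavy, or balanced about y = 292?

Weights sum to 1 + 6 = 7.
Σw·y = 1·277 + 6·323 = 2215, so ȳ = 2215/7 ≈ 316.43.
316.4 lies below (larger y than) the midline 292, so the layout is bottom-heavy.

bottom-heavy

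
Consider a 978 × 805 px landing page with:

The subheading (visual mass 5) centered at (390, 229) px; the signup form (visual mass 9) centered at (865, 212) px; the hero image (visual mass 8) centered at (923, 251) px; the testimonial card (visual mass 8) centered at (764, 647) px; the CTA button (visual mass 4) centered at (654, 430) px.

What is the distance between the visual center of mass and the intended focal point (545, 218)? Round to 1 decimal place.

≈ 253.3 px

Total weight = 5 + 9 + 8 + 8 + 4 = 34.
x-moment: 5·390 + 9·865 + 8·923 + 8·764 + 4·654 = 25847; centroid 25847/34 ≈ 760.21.
y-moment: 5·229 + 9·212 + 8·251 + 8·647 + 4·430 = 11957; centroid 11957/34 ≈ 351.68.
Offset from (545, 218): Δx ≈ 215.21, Δy ≈ 133.68; distance = √(Δx² + Δy²) ≈ 253.34.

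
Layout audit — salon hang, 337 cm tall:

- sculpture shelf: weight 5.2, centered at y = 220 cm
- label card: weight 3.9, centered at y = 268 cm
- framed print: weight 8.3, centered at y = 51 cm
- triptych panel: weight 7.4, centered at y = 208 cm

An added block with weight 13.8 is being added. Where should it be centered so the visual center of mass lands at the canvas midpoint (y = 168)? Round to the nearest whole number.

With the added block, Σw becomes 5.2 + 3.9 + 8.3 + 7.4 + 13.8 = 38.6.
Along y: (4151.7 + 13.8·y) / 38.6 = 168 (existing moment 5.2·220 + 3.9·268 + 8.3·51 + 7.4·208 = 4151.7) ⇒ y = (6484.8 − 4151.7) / 13.8 ≈ 169.07.

y ≈ 169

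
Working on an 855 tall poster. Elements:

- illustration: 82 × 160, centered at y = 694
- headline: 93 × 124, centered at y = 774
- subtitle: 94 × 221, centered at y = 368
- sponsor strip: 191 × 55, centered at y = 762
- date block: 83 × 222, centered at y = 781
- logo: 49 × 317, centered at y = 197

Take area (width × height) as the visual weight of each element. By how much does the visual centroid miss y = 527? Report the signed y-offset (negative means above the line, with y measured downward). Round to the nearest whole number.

≈ 42

Areas: illustration 82·160 = 13120, headline 93·124 = 11532, subtitle 94·221 = 20774, sponsor strip 191·55 = 10505, date block 83·222 = 18426, logo 49·317 = 15533. Total weight = 89890.
y-moment: 13120·694 + 11532·774 + 20774·368 + 10505·762 + 18426·781 + 15533·197 = 51131397; centroid 51131397/89890 ≈ 568.82.
Offset from y = 527: 568.82 − 527 ≈ 41.82.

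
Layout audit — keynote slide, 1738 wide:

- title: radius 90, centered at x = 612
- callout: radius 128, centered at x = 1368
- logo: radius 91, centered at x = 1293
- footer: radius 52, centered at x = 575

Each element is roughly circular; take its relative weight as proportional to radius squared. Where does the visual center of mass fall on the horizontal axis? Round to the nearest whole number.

x ≈ 1117

Weights ∝ r²: title 90² = 8100, callout 128² = 16384, logo 91² = 8281, footer 52² = 2704; Σw = 35469.
x: (8100·612 + 16384·1368 + 8281·1293 + 2704·575) / 35469 = 39632645 / 35469 ≈ 1117.39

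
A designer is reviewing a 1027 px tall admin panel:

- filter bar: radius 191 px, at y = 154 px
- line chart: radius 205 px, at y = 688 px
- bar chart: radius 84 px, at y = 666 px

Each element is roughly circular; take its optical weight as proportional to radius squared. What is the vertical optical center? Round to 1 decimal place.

y ≈ 458.5

r² weights: filter bar 191² = 36481, line chart 205² = 42025, bar chart 84² = 7056. Total = 85562.
y: (36481·154 + 42025·688 + 7056·666) / 85562 = 39230570 / 85562 ≈ 458.50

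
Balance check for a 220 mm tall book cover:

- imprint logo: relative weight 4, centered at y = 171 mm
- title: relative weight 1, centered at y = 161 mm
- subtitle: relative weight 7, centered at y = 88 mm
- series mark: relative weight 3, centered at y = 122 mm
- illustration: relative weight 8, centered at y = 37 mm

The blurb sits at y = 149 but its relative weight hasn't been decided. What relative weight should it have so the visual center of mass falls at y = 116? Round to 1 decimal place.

w ≈ 16.5

Existing Σw = 23 (4 + 1 + 7 + 3 + 8); existing moment 4·171 + 1·161 + 7·88 + 3·122 + 8·37 = 2123.
Balance at y = 116 requires (2123 + w·149) / (23 + w) = 116.
So w = (116·23 − 2123)/(149 − 116) = 545/33 ≈ 16.52.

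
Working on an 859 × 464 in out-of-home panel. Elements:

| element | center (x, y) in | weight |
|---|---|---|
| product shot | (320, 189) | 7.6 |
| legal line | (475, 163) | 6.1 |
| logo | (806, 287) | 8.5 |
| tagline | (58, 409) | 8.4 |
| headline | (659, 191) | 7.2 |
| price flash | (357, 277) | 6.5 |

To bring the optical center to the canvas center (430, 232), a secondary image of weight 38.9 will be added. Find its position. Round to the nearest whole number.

After adding the secondary image, total weight = 7.6 + 6.1 + 8.5 + 8.4 + 7.2 + 6.5 + 38.9 = 83.2.
Along x: (19733.0 + 38.9·x) / 83.2 = 430 (existing moment 7.6·320 + 6.1·475 + 8.5·806 + 8.4·58 + 7.2·659 + 6.5·357 = 19733.0) ⇒ x = (35776.0 − 19733.0) / 38.9 ≈ 412.42.
Along y: (11481.5 + 38.9·y) / 83.2 = 232 (existing moment 7.6·189 + 6.1·163 + 8.5·287 + 8.4·409 + 7.2·191 + 6.5·277 = 11481.5) ⇒ y = (19302.4 − 11481.5) / 38.9 ≈ 201.05.

(412, 201)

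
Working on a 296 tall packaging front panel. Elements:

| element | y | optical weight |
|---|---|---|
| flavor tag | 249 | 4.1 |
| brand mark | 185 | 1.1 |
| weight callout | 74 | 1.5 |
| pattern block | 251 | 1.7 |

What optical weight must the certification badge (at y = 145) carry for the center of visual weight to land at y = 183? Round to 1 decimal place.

w ≈ 5.9

Fixed elements: Σw = 4.1 + 1.1 + 1.5 + 1.7 = 8.4, Σw·y = 4.1·249 + 1.1·185 + 1.5·74 + 1.7·251 = 1762.1.
For the centroid to hit 183: (1762.1 + w·145) / (8.4 + w) = 183.
So w = (183·8.4 − 1762.1)/(145 − 183) = -224.9/-38 ≈ 5.92.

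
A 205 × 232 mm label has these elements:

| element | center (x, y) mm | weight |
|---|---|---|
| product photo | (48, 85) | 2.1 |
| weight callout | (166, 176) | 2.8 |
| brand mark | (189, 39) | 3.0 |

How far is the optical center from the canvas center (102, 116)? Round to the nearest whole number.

≈ 44 mm

Σw = 2.1 + 2.8 + 3.0 = 7.9.
Σw·x = 2.1·48 + 2.8·166 + 3.0·189 = 1132.6, so x̄ = 1132.6/7.9 ≈ 143.37.
Σw·y = 2.1·85 + 2.8·176 + 3.0·39 = 788.3, so ȳ = 788.3/7.9 ≈ 99.78.
Offset from (102, 116): Δx ≈ 41.37, Δy ≈ -16.22; distance = √(Δx² + Δy²) ≈ 44.43.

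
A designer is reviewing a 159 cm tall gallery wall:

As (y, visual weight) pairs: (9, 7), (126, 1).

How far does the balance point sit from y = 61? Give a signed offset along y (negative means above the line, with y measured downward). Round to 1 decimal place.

Weights sum to 7 + 1 = 8.
y: (7·9 + 1·126) / 8 = 189 / 8 ≈ 23.62
Difference: 23.62 − 61 ≈ -37.38.

≈ -37.4 cm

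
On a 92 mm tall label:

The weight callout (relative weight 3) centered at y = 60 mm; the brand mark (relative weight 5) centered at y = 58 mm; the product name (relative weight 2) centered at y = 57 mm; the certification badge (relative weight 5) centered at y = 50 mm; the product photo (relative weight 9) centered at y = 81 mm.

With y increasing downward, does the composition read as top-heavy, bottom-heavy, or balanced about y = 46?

bottom-heavy

Total weight = 3 + 5 + 2 + 5 + 9 = 24.
Σw·y = 3·60 + 5·58 + 2·57 + 5·50 + 9·81 = 1563, so ȳ = 1563/24 ≈ 65.12.
Since 65.1 is below (larger y than) 46, the composition reads bottom-heavy.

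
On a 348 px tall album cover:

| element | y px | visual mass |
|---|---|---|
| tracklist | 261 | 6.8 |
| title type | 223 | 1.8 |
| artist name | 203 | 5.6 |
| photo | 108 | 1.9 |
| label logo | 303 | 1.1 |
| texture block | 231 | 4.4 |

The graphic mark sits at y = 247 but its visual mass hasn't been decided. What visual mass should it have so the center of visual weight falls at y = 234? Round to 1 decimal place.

w ≈ 14.3

Fixed elements: Σw = 6.8 + 1.8 + 5.6 + 1.9 + 1.1 + 4.4 = 21.6, Σw·y = 6.8·261 + 1.8·223 + 5.6·203 + 1.9·108 + 1.1·303 + 4.4·231 = 4867.9.
For the centroid to hit 234: (4867.9 + w·247) / (21.6 + w) = 234.
So w = (234·21.6 − 4867.9)/(247 − 234) = 186.5/13 ≈ 14.35.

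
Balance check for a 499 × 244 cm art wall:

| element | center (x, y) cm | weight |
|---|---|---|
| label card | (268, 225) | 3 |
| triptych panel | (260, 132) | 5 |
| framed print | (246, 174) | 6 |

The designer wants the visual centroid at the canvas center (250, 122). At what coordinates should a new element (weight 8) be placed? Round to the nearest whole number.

(240, 38)

With the new element, Σw becomes 3 + 5 + 6 + 8 = 22.
x: target moment 22×250 = 5500; current 3·268 + 5·260 + 6·246 = 3580; the new element supplies 1920, so x = 1920/8 ≈ 240.00.
y: target moment 22×122 = 2684; current 3·225 + 5·132 + 6·174 = 2379; the new element supplies 305, so y = 305/8 ≈ 38.12.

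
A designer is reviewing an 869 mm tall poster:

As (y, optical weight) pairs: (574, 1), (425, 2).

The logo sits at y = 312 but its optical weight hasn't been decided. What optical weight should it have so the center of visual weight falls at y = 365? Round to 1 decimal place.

w ≈ 6.2

Known weights sum to 1 + 2 = 3; their moment is 1·574 + 2·425 = 1424.
Set Σw·y/Σw = 365: (1424 + 312w) = 365·(3 + w).
Rearranging, w·(312 − 365) = 365·3 − 1424 = -329, so w ≈ -329/-53 = 6.21.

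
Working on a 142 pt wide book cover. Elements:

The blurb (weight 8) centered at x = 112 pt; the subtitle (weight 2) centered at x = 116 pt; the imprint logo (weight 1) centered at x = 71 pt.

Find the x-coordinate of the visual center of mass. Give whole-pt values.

x ≈ 109

Total weight = 8 + 2 + 1 = 11.
x: (8·112 + 2·116 + 1·71) / 11 = 1199 / 11 ≈ 109.00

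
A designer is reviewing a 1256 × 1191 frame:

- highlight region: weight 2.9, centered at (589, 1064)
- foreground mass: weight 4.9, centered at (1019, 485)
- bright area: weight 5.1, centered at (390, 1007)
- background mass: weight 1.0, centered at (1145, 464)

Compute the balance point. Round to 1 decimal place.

Σw = 2.9 + 4.9 + 5.1 + 1.0 = 13.9.
x-moment: 2.9·589 + 4.9·1019 + 5.1·390 + 1.0·1145 = 9835.2; centroid 9835.2/13.9 ≈ 707.57.
y-moment: 2.9·1064 + 4.9·485 + 5.1·1007 + 1.0·464 = 11061.8; centroid 11061.8/13.9 ≈ 795.81.

(707.6, 795.8)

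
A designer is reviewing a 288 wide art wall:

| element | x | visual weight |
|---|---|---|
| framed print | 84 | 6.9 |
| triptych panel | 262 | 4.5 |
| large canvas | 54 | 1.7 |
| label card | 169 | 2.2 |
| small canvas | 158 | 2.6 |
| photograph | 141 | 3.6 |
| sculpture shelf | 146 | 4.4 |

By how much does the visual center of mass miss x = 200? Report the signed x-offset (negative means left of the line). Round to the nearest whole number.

≈ -54

Σw = 6.9 + 4.5 + 1.7 + 2.2 + 2.6 + 3.6 + 4.4 = 25.9.
x: moment 3783.0 / weight 25.9 ≈ 146.06
Offset from x = 200: 146.06 − 200 ≈ -53.94.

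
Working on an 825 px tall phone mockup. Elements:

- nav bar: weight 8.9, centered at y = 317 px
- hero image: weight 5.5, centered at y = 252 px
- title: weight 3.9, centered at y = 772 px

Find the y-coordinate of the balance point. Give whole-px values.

y ≈ 394

Σw = 8.9 + 5.5 + 3.9 = 18.3.
y-moment: 8.9·317 + 5.5·252 + 3.9·772 = 7218.1; centroid 7218.1/18.3 ≈ 394.43.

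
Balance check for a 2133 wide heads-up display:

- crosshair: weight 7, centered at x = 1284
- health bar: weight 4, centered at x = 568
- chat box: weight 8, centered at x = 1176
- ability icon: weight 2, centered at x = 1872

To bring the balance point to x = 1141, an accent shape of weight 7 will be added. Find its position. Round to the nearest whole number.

New total weight: (7 + 4 + 8 + 2) + 7 = 28.
Along x: (24412 + 7·x) / 28 = 1141 (existing moment 7·1284 + 4·568 + 8·1176 + 2·1872 = 24412) ⇒ x = (31948 − 24412) / 7 ≈ 1076.57.

x ≈ 1077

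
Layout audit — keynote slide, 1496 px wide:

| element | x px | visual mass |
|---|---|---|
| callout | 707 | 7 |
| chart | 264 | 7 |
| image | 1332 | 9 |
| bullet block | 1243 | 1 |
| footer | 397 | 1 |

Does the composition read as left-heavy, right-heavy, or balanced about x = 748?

Σw = 7 + 7 + 9 + 1 + 1 = 25.
Σw·x = 7·707 + 7·264 + 9·1332 + 1·1243 + 1·397 = 20425, so x̄ = 20425/25 ≈ 817.00.
817.0 vs midline 748 → right-heavy.

right-heavy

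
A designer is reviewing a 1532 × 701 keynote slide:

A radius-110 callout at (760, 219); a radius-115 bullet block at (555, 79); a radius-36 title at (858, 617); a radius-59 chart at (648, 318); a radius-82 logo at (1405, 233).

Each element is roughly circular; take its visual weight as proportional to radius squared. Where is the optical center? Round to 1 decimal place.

(797.0, 194.6)

Weights ∝ r²: callout 110² = 12100, bullet block 115² = 13225, title 36² = 1296, chart 59² = 3481, logo 82² = 6724; Σw = 36826.
x-moment: 12100·760 + 13225·555 + 1296·858 + 3481·648 + 6724·1405 = 29350751; centroid 29350751/36826 ≈ 797.01.
y-moment: 12100·219 + 13225·79 + 1296·617 + 3481·318 + 6724·233 = 7167957; centroid 7167957/36826 ≈ 194.64.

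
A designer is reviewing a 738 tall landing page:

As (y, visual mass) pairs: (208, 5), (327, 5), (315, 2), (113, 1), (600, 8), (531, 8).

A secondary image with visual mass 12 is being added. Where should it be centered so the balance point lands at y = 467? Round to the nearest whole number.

y ≈ 557

After adding the secondary image, total weight = 5 + 5 + 2 + 1 + 8 + 8 + 12 = 41.
y: target moment 41×467 = 19147; current 5·208 + 5·327 + 2·315 + 1·113 + 8·600 + 8·531 = 12466; the secondary image supplies 6681, so y = 6681/12 ≈ 556.75.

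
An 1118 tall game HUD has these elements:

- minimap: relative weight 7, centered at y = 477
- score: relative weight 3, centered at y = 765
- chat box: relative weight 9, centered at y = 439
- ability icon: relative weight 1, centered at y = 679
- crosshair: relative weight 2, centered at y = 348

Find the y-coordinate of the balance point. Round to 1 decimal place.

y ≈ 498.2

Total weight = 7 + 3 + 9 + 1 + 2 = 22.
y-moment: 7·477 + 3·765 + 9·439 + 1·679 + 2·348 = 10960; centroid 10960/22 ≈ 498.18.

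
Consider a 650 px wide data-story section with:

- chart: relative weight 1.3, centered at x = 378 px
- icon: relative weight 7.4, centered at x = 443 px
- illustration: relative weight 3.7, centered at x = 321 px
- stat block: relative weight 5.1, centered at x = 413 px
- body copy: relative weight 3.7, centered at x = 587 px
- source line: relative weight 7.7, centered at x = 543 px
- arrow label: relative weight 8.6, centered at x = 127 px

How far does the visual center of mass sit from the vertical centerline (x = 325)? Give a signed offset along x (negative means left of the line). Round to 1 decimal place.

≈ 61.9 px

Σw = 1.3 + 7.4 + 3.7 + 5.1 + 3.7 + 7.7 + 8.6 = 37.5.
Σw·x = 1.3·378 + 7.4·443 + 3.7·321 + 5.1·413 + 3.7·587 + 7.7·543 + 8.6·127 = 14508.8, so x̄ = 14508.8/37.5 ≈ 386.90.
Offset from x = 325: 386.90 − 325 ≈ 61.90.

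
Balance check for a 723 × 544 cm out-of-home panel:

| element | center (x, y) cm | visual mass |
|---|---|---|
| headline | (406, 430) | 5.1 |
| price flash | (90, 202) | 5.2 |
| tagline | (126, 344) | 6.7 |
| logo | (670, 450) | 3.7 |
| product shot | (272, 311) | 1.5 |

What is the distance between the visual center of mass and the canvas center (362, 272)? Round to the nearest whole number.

≈ 109 cm

Σw = 5.1 + 5.2 + 6.7 + 3.7 + 1.5 = 22.2.
x-moment: 5.1·406 + 5.2·90 + 6.7·126 + 3.7·670 + 1.5·272 = 6269.8; centroid 6269.8/22.2 ≈ 282.42.
y-moment: 5.1·430 + 5.2·202 + 6.7·344 + 3.7·450 + 1.5·311 = 7679.7; centroid 7679.7/22.2 ≈ 345.93.
Relative to (362, 272): Δ = (-79.58, 73.93); |Δ| = √(-79.58² + 73.93²) ≈ 108.62.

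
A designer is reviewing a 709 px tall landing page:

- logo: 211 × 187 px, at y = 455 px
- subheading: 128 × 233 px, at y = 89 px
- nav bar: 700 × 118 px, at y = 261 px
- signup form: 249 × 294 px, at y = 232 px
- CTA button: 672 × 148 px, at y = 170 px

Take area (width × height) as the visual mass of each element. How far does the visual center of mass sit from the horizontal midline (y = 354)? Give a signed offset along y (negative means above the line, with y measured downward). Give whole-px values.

≈ -120 px

Taking area as weight: logo 211·187 = 39457, subheading 128·233 = 29824, nav bar 700·118 = 82600, signup form 249·294 = 73206, CTA button 672·148 = 99456. Sum 324543.
y-moment: 39457·455 + 29824·89 + 82600·261 + 73206·232 + 99456·170 = 76057183; centroid 76057183/324543 ≈ 234.35.
Difference: 234.35 − 354 ≈ -119.65.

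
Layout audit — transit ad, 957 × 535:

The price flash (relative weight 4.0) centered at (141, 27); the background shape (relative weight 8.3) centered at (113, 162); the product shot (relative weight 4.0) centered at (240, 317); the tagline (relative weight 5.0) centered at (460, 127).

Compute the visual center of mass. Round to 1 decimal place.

Weights sum to 4.0 + 8.3 + 4.0 + 5.0 = 21.3.
Σw·x = 4.0·141 + 8.3·113 + 4.0·240 + 5.0·460 = 4761.9, so x̄ = 4761.9/21.3 ≈ 223.56.
Σw·y = 4.0·27 + 8.3·162 + 4.0·317 + 5.0·127 = 3355.6, so ȳ = 3355.6/21.3 ≈ 157.54.

(223.6, 157.5)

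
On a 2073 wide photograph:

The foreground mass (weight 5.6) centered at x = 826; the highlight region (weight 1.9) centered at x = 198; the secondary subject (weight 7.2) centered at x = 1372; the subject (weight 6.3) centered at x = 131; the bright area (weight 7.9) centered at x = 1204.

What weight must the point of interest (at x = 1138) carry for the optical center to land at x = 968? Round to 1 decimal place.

w ≈ 16.2

Existing Σw = 28.9 (5.6 + 1.9 + 7.2 + 6.3 + 7.9); existing moment 5.6·826 + 1.9·198 + 7.2·1372 + 6.3·131 + 7.9·1204 = 25217.1.
Balance at x = 968 requires (25217.1 + w·1138) / (28.9 + w) = 968.
So w = (968·28.9 − 25217.1)/(1138 − 968) = 2758.1/170 ≈ 16.22.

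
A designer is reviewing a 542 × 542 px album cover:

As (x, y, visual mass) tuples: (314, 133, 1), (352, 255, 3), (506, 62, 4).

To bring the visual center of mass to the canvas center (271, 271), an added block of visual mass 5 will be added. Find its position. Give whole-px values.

After adding the added block, total weight = 1 + 3 + 4 + 5 = 13.
x: need Σw·x = 13·271 = 3523. Existing = 1·314 + 3·352 + 4·506 = 3394. Remainder 129 / 5 ≈ 25.80.
y: need Σw·y = 13·271 = 3523. Existing = 1·133 + 3·255 + 4·62 = 1146. Remainder 2377 / 5 ≈ 475.40.

(26, 475)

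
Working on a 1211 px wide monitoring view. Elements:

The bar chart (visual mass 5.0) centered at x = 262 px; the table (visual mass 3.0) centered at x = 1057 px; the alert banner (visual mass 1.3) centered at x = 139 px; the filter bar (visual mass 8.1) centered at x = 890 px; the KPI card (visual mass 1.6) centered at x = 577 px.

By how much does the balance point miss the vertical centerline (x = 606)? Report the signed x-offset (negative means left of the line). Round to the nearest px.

≈ 67 px

Weights sum to 5.0 + 3.0 + 1.3 + 8.1 + 1.6 = 19.0.
x: (5.0·262 + 3.0·1057 + 1.3·139 + 8.1·890 + 1.6·577) / 19.0 = 12793.9 / 19.0 ≈ 673.36
Difference: 673.36 − 606 ≈ 67.36.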